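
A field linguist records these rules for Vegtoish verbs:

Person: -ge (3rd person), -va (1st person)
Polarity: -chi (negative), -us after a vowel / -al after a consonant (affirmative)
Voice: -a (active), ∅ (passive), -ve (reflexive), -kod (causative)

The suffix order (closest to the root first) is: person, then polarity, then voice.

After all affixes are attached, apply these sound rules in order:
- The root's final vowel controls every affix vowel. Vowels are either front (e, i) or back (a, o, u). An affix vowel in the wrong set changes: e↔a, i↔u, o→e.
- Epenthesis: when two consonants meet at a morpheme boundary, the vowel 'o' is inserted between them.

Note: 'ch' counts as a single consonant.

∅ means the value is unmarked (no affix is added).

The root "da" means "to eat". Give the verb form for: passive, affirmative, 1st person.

davaus

Attach person 1st person -va → dava.
Attach polarity affirmative -us (after vowel 'a') → davaus.
voice = passive: zero marking, form stays davaus.
Vowel harmony: no change.
Epenthesis: no change.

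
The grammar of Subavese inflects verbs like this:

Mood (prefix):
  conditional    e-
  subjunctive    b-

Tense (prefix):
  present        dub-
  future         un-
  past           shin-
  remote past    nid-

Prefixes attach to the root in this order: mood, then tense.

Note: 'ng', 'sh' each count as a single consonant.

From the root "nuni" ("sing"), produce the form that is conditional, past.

Attach mood conditional e- → enuni.
Attach tense past shin- → shinenuni.

shinenuni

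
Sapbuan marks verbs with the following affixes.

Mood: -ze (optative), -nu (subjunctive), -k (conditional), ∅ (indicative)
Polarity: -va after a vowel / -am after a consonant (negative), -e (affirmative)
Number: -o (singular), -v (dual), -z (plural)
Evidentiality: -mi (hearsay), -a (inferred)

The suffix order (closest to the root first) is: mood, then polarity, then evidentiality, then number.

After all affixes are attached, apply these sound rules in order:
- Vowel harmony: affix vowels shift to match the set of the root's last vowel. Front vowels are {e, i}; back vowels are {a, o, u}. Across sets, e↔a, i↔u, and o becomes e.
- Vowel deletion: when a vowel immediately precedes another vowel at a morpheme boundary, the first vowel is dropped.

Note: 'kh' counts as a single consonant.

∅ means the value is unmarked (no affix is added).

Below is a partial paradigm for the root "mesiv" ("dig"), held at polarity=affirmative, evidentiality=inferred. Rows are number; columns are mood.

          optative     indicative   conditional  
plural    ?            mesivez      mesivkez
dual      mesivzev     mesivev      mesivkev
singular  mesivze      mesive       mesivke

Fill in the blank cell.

mesivzez

Attach mood optative -ze → mesivze.
Attach polarity affirmative -e → mesivzee.
Attach evidentiality inferred -a → mesivzeea.
Attach number plural -z → mesivzeeaz.
Apply vowel harmony: mesivzeeaz → mesivzeeez.
Apply vowel deletion: mesivzeeez → mesivzez.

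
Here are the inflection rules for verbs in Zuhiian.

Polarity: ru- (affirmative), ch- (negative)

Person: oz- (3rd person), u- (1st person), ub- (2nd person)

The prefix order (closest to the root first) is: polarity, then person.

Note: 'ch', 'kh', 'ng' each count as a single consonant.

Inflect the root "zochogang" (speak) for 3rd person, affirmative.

ozruzochogang

Attach polarity affirmative ru- → ruzochogang.
Attach person 3rd person oz- → ozruzochogang.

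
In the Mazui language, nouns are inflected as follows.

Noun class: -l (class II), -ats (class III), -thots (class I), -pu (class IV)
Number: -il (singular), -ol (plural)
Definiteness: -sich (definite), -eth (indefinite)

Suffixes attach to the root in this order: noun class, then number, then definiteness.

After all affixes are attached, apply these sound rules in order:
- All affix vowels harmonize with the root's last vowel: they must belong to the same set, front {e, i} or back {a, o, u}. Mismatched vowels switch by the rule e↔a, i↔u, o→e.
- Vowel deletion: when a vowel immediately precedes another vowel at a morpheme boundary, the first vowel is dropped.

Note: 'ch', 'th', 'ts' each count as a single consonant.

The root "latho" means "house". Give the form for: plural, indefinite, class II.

Attach noun class class II -l → lathol.
Attach number plural -ol → latholol.
Attach definiteness indefinite -eth → lathololeth.
Apply vowel harmony: lathololeth → lathololath.
Vowel deletion: no change.

lathololath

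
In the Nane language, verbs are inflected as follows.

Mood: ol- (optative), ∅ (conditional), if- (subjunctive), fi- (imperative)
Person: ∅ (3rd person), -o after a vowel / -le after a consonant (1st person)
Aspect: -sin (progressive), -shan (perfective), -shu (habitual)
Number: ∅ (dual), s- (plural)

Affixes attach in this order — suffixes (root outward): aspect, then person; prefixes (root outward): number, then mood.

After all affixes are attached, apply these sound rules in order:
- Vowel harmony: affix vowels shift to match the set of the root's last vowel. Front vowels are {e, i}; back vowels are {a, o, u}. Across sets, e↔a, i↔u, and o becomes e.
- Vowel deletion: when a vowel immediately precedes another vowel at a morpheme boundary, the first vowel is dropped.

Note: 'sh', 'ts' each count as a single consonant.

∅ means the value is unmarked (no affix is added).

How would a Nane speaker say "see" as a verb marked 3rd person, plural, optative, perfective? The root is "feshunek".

Attach number plural s- → sfeshunek.
Attach aspect perfective -shan → sfeshunekshan.
person = 3rd person: zero marking, form stays sfeshunekshan.
Attach mood optative ol- → olsfeshunekshan.
Apply vowel harmony: olsfeshunekshan → elsfeshunekshen.
Vowel deletion: no change.

elsfeshunekshen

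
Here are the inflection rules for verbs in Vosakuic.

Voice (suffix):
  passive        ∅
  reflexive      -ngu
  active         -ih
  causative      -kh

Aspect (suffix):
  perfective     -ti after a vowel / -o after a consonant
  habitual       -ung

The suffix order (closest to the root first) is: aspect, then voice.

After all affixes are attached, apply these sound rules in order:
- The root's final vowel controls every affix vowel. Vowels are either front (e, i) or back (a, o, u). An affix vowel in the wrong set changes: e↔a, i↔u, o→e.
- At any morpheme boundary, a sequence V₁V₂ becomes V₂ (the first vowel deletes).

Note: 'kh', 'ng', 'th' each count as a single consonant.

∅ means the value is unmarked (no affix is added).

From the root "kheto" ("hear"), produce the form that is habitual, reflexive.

Attach aspect habitual -ung → khetoung.
Attach voice reflexive -ngu → khetoungngu.
Vowel harmony: no change.
Apply vowel deletion: khetoungngu → khetungngu.

khetungngu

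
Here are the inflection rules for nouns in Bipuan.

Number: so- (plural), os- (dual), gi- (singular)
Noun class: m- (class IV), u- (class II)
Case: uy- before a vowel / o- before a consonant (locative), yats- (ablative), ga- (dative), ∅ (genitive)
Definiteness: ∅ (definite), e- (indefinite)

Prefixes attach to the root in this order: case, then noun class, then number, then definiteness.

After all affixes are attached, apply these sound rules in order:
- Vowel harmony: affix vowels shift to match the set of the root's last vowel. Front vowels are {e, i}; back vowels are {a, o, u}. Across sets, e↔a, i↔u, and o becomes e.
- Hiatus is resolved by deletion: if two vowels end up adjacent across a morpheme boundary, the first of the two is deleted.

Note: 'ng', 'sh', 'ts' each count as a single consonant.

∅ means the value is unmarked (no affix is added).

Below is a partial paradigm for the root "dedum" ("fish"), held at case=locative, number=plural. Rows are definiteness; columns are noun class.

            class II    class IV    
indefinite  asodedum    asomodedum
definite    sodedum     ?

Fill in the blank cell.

Attach case locative o- (before consonant 'd') → odedum.
Attach noun class class IV m- → modedum.
Attach number plural so- → somodedum.
definiteness = definite: zero marking, form stays somodedum.
Vowel harmony: no change.
Vowel deletion: no change.

somodedum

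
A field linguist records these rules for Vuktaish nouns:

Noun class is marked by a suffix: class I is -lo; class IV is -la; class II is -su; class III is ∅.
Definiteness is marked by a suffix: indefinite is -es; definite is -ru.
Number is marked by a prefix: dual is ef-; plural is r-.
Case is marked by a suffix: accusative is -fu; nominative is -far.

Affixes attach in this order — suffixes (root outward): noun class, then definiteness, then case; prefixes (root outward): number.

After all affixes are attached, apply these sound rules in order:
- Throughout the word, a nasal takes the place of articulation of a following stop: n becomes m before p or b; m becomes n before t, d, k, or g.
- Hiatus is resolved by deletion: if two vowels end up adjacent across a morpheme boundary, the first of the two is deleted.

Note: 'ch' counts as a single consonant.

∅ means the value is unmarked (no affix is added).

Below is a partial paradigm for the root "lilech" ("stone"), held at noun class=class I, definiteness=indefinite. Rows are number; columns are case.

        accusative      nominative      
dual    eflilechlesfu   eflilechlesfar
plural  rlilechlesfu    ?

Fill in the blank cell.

rlilechlesfar

Attach noun class class I -lo → lilechlo.
Attach definiteness indefinite -es → lilechloes.
Attach case nominative -far → lilechloesfar.
Attach number plural r- → rlilechloesfar.
Nasal assimilation: no change.
Apply vowel deletion: rlilechloesfar → rlilechlesfar.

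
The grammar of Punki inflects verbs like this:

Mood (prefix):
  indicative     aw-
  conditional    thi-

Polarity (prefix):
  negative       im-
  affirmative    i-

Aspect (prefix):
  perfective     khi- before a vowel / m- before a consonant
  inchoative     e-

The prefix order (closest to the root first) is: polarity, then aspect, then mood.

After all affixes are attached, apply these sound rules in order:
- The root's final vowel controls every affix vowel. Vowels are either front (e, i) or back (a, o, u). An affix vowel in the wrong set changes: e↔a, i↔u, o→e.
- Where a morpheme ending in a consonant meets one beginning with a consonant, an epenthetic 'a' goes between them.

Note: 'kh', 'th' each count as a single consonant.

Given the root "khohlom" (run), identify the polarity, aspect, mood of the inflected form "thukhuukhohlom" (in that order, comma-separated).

Segment: thi-khi-i-khohlom.
polarity: i- → affirmative.
aspect: khi/m- → perfective.
mood: thi- → conditional.

affirmative, perfective, conditional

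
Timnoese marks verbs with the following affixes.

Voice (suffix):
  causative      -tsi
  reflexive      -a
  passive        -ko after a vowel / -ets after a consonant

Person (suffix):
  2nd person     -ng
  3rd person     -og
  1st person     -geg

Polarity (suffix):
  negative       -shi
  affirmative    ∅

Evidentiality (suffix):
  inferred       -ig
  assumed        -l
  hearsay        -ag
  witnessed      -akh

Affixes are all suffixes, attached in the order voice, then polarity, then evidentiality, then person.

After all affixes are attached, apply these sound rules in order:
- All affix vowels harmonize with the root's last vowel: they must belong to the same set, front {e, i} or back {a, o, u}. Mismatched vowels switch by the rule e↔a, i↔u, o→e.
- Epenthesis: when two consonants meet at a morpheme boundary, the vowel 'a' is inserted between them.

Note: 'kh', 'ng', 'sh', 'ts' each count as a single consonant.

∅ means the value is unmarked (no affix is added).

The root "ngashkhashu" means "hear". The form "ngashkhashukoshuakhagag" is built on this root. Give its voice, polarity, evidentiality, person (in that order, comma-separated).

Segment: ngashkhashu-ko-shi-akh-geg.
voice: -ko/ets → passive.
polarity: -shi → negative.
evidentiality: -akh → witnessed.
person: -geg → 1st person.

passive, negative, witnessed, 1st person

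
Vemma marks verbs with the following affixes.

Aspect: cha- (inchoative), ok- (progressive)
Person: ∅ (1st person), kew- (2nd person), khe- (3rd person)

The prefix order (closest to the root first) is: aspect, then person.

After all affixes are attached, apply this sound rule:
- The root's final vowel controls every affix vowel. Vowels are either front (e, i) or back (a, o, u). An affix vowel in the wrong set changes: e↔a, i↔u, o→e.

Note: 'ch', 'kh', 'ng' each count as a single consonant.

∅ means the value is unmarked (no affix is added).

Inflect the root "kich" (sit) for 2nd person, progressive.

Attach aspect progressive ok- → okkich.
Attach person 2nd person kew- → kewokkich.
Apply vowel harmony: kewokkich → kewekkich.

kewekkich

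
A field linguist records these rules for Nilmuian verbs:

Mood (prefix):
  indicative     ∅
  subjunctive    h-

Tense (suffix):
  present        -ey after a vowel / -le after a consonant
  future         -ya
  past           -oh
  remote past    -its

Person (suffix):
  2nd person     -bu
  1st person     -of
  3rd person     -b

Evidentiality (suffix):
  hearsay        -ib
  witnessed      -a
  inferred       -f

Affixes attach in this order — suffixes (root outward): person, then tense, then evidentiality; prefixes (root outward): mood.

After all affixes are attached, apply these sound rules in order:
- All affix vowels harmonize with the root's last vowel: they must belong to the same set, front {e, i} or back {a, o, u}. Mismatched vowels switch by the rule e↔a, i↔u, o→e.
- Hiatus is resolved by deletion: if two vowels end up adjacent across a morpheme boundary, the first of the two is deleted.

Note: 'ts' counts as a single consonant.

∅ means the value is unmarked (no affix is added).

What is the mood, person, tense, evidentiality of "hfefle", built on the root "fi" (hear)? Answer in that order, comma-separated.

subjunctive, 1st person, present, witnessed

Segment: h-fi-of-le-a.
mood: h- → subjunctive.
person: -of → 1st person.
tense: -ey/le → present.
evidentiality: -a → witnessed.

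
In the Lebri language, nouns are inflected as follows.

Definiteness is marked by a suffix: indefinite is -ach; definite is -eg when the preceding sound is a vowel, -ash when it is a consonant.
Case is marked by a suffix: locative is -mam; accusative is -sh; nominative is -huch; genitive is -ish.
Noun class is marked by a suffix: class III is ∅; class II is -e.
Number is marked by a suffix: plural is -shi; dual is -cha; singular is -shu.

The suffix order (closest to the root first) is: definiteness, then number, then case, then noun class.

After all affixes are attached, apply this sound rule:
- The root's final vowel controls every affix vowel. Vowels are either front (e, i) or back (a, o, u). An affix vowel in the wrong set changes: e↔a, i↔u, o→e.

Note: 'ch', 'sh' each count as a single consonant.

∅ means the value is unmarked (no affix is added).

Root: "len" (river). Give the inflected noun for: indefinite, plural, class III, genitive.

lenechshiish

Attach definiteness indefinite -ach → lenach.
Attach number plural -shi → lenachshi.
Attach case genitive -ish → lenachshiish.
noun class = class III: zero marking, form stays lenachshiish.
Apply vowel harmony: lenachshiish → lenechshiish.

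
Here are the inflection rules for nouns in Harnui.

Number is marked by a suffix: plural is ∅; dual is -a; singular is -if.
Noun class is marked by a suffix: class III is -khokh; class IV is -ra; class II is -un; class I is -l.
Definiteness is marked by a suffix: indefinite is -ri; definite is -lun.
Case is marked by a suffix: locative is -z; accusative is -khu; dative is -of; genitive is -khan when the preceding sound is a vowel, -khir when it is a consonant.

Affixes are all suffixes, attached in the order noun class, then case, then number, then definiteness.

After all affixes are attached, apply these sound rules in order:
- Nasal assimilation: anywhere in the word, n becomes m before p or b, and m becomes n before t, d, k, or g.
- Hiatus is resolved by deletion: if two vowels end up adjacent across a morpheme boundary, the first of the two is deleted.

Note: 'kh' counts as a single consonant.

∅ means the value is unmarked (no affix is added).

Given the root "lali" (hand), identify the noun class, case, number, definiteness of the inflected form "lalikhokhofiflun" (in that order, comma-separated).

class III, dative, singular, definite

Segment: lali-khokh-of-if-lun.
noun class: -khokh → class III.
case: -of → dative.
number: -if → singular.
definiteness: -lun → definite.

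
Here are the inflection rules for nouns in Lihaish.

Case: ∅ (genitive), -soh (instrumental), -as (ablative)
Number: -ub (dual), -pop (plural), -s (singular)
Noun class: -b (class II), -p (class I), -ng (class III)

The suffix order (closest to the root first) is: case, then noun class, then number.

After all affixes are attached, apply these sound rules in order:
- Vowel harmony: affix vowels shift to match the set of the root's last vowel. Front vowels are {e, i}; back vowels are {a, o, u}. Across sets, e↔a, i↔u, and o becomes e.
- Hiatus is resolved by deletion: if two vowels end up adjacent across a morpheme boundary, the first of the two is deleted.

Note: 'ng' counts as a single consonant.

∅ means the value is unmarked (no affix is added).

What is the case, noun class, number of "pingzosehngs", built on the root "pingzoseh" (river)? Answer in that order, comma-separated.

genitive, class III, singular

Segment: pingzoseh-ng-s.
case: ∅ → genitive.
noun class: -ng → class III.
number: -s → singular.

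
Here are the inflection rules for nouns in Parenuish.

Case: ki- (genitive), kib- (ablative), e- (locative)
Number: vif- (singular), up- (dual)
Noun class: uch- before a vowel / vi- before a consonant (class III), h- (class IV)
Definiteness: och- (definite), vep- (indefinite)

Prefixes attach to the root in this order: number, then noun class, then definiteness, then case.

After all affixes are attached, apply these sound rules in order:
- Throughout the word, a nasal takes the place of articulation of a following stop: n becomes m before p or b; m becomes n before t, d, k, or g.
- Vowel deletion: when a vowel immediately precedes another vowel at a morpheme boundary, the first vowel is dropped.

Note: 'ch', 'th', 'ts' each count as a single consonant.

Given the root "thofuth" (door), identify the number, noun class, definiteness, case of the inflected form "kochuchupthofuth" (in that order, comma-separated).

dual, class III, definite, genitive

Segment: ki-och-uch-up-thofuth.
number: up- → dual.
noun class: uch/vi- → class III.
definiteness: och- → definite.
case: ki- → genitive.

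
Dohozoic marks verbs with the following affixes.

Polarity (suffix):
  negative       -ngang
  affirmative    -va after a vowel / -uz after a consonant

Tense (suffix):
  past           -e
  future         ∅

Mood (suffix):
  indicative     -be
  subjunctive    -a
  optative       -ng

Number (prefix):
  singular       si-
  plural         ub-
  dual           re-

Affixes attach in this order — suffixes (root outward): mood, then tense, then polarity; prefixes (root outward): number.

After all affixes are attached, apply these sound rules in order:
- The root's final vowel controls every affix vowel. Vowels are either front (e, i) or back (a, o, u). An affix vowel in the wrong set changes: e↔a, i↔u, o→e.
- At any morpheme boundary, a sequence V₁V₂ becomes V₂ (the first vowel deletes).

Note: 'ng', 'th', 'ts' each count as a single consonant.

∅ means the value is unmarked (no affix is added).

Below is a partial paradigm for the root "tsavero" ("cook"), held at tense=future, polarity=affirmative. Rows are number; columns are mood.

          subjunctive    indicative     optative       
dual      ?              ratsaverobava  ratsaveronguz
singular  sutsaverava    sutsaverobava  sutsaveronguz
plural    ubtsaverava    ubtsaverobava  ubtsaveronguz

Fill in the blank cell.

Attach mood subjunctive -a → tsaveroa.
tense = future: zero marking, form stays tsaveroa.
Attach number dual re- → retsaveroa.
Attach polarity affirmative -va (after vowel 'a') → retsaveroava.
Apply vowel harmony: retsaveroava → ratsaveroava.
Apply vowel deletion: ratsaveroava → ratsaverava.

ratsaverava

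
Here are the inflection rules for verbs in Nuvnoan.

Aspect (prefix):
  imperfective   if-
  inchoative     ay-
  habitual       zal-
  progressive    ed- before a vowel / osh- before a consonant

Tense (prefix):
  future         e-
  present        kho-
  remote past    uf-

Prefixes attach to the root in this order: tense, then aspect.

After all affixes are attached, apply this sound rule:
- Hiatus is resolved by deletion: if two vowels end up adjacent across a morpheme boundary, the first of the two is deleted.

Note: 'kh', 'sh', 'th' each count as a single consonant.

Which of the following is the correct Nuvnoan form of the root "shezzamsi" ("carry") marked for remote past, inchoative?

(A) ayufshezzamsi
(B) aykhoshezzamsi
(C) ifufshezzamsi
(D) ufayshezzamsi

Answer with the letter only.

A

Attach tense remote past uf- → ufshezzamsi.
Attach aspect inchoative ay- → ayufshezzamsi.
Vowel deletion: no change.
So the correct form is ayufshezzamsi, option (A).
(D) ufayshezzamsi is wrong: it has the affixes in the wrong order.
(B) aykhoshezzamsi is wrong: it uses present instead of remote past for tense.
(C) ifufshezzamsi is wrong: it uses imperfective instead of inchoative for aspect.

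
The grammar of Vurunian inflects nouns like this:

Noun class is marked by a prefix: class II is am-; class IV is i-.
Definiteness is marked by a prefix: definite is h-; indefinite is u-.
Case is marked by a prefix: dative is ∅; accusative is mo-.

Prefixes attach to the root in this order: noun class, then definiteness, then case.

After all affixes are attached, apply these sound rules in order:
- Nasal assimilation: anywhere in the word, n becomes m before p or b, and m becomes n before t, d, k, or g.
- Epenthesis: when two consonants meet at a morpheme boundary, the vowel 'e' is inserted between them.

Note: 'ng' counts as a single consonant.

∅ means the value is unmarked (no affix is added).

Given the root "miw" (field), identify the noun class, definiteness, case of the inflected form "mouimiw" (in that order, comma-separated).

class IV, indefinite, accusative

Segment: mo-u-i-miw.
noun class: i- → class IV.
definiteness: u- → indefinite.
case: mo- → accusative.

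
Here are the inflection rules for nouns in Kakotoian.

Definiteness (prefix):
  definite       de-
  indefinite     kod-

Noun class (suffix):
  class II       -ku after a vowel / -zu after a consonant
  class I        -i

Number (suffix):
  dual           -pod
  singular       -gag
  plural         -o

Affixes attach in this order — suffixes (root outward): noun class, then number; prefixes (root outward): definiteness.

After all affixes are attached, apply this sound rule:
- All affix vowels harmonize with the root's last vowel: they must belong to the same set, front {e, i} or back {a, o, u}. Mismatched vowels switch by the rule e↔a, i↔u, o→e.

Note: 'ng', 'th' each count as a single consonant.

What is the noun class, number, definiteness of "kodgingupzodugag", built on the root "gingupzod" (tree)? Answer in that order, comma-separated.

class I, singular, indefinite

Segment: kod-gingupzod-i-gag.
noun class: -i → class I.
number: -gag → singular.
definiteness: kod- → indefinite.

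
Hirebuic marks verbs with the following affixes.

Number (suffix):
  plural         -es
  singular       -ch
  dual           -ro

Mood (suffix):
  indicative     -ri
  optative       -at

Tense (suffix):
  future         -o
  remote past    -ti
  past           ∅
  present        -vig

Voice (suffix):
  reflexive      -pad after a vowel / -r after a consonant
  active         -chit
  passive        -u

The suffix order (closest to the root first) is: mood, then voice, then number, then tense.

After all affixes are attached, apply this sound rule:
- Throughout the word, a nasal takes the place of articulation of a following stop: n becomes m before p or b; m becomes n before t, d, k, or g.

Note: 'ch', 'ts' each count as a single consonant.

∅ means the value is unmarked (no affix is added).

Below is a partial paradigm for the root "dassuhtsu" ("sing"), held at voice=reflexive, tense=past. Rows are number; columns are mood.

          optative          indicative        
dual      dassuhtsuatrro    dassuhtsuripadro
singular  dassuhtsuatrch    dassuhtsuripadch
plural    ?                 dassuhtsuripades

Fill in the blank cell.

dassuhtsuatres

Attach mood optative -at → dassuhtsuat.
Attach voice reflexive -r (after consonant 't') → dassuhtsuatr.
Attach number plural -es → dassuhtsuatres.
tense = past: zero marking, form stays dassuhtsuatres.
Nasal assimilation: no change.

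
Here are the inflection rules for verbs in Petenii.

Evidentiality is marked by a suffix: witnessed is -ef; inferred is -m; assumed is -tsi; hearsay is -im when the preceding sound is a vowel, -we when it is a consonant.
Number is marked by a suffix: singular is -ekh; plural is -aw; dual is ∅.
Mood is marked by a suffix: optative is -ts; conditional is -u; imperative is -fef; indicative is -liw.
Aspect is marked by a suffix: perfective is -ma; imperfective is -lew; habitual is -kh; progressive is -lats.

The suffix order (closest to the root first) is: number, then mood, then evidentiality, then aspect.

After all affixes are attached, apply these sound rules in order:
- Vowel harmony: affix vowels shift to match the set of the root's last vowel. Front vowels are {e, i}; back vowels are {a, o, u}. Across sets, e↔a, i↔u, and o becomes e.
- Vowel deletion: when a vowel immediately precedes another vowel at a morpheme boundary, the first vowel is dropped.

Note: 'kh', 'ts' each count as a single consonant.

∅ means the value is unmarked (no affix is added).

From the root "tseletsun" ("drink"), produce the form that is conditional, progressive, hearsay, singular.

tseletsunakhumlats

Attach number singular -ekh → tseletsunekh.
Attach mood conditional -u → tseletsunekhu.
Attach evidentiality hearsay -im (after vowel 'u') → tseletsunekhuim.
Attach aspect progressive -lats → tseletsunekhuimlats.
Apply vowel harmony: tseletsunekhuimlats → tseletsunakhuumlats.
Apply vowel deletion: tseletsunakhuumlats → tseletsunakhumlats.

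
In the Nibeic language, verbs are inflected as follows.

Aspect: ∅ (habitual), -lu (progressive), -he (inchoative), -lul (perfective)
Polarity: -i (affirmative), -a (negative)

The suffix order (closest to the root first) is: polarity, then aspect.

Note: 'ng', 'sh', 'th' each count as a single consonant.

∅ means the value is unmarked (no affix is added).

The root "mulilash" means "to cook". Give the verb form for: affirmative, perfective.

Attach polarity affirmative -i → mulilashi.
Attach aspect perfective -lul → mulilashilul.

mulilashilul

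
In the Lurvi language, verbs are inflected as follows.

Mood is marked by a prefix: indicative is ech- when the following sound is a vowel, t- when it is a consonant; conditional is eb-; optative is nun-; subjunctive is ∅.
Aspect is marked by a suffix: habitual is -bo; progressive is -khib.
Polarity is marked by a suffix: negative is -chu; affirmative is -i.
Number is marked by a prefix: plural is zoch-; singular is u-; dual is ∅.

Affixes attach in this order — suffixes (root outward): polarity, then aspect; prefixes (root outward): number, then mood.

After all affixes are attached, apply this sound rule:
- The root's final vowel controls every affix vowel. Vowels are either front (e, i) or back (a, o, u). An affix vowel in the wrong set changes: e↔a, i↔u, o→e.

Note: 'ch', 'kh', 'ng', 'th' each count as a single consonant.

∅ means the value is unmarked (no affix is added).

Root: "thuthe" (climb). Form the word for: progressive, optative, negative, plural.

Attach polarity negative -chu → thuthechu.
Attach number plural zoch- → zochthuthechu.
Attach mood optative nun- → nunzochthuthechu.
Attach aspect progressive -khib → nunzochthuthechukhib.
Apply vowel harmony: nunzochthuthechukhib → ninzechthuthechikhib.

ninzechthuthechikhib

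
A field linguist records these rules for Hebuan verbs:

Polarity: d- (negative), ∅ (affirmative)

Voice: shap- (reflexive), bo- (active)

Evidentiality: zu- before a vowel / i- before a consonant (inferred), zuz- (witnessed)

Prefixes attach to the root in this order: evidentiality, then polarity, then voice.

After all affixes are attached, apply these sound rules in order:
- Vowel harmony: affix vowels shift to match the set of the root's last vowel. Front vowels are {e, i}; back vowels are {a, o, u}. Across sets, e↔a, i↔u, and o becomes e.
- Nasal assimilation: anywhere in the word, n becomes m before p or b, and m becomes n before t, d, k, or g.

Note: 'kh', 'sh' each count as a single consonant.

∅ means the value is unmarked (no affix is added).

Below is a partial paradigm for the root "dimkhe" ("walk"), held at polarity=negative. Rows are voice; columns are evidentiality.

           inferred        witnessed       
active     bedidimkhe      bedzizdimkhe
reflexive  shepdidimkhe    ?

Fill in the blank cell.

shepdzizdimkhe

Attach evidentiality witnessed zuz- → zuzdimkhe.
Attach polarity negative d- → dzuzdimkhe.
Attach voice reflexive shap- → shapdzuzdimkhe.
Apply vowel harmony: shapdzuzdimkhe → shepdzizdimkhe.
Nasal assimilation: no change.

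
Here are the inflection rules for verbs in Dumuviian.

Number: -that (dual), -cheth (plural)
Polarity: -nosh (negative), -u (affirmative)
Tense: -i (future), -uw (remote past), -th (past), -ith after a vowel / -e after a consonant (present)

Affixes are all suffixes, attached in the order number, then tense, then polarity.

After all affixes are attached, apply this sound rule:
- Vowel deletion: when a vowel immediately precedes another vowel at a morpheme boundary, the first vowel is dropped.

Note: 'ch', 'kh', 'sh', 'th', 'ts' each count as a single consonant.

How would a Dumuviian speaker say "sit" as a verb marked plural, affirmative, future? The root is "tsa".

tsachethu

Attach number plural -cheth → tsacheth.
Attach tense future -i → tsachethi.
Attach polarity affirmative -u → tsachethiu.
Apply vowel deletion: tsachethiu → tsachethu.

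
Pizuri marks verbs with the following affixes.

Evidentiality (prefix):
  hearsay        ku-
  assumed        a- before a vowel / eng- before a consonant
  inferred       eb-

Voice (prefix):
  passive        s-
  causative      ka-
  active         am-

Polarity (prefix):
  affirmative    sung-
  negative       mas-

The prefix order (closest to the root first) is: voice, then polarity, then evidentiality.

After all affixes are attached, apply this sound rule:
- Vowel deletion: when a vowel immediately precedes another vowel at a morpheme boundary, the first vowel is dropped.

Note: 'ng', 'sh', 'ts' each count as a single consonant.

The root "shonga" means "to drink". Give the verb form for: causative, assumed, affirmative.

Attach voice causative ka- → kashonga.
Attach polarity affirmative sung- → sungkashonga.
Attach evidentiality assumed eng- (before consonant 's') → engsungkashonga.
Vowel deletion: no change.

engsungkashonga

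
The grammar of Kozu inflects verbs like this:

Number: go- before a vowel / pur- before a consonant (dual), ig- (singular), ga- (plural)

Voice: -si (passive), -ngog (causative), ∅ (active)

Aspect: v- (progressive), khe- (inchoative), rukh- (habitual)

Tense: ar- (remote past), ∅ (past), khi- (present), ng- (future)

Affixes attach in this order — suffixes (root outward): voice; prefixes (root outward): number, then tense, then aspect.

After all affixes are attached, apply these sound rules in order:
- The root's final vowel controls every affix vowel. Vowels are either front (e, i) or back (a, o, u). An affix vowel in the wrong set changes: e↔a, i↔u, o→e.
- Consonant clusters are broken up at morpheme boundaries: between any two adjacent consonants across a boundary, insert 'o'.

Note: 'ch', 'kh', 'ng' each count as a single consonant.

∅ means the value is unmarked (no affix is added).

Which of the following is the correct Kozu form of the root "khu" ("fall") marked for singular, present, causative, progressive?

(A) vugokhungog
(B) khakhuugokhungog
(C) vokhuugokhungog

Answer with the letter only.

C

Attach number singular ig- → igkhu.
Attach tense present khi- → khiigkhu.
Attach voice causative -ngog → khiigkhungog.
Attach aspect progressive v- → vkhiigkhungog.
Apply vowel harmony: vkhiigkhungog → vkhuugkhungog.
Apply epenthesis: vkhuugkhungog → vokhuugokhungog.
So the correct form is vokhuugokhungog, option (C).
(A) vugokhungog is wrong: it uses past instead of present for tense.
(B) khakhuugokhungog is wrong: it uses inchoative instead of progressive for aspect.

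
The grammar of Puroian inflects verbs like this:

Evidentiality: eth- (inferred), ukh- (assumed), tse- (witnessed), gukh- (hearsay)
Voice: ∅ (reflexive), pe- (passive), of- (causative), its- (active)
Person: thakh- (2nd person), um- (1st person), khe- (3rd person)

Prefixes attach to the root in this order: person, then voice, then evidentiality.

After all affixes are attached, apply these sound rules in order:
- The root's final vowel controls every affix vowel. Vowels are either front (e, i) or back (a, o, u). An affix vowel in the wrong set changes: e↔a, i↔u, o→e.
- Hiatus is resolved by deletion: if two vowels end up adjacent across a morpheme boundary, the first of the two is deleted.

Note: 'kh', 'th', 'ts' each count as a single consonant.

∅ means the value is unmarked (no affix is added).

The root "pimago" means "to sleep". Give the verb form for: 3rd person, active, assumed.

ukhutskhapimago

Attach person 3rd person khe- → khepimago.
Attach voice active its- → itskhepimago.
Attach evidentiality assumed ukh- → ukhitskhepimago.
Apply vowel harmony: ukhitskhepimago → ukhutskhapimago.
Vowel deletion: no change.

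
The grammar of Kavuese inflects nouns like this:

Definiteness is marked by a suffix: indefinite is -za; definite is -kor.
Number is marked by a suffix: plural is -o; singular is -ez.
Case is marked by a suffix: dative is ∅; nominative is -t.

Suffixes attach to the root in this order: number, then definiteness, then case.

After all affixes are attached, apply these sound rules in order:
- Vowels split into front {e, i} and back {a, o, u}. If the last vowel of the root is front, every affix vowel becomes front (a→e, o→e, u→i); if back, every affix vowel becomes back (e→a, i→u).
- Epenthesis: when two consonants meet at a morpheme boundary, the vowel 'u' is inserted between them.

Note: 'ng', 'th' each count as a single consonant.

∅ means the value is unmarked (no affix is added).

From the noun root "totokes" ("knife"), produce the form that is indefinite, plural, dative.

Attach number plural -o → totokeso.
Attach definiteness indefinite -za → totokesoza.
case = dative: zero marking, form stays totokesoza.
Apply vowel harmony: totokesoza → totokeseze.
Epenthesis: no change.

totokeseze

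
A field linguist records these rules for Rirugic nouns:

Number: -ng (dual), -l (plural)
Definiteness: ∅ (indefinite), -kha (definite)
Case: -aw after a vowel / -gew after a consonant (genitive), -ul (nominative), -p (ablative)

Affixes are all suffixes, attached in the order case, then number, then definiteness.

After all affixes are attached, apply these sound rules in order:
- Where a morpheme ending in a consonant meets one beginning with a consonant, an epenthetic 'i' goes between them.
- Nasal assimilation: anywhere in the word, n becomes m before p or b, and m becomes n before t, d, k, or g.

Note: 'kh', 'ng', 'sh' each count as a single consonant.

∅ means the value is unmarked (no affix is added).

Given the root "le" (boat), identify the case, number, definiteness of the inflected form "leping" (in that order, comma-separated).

Segment: le-p-ng.
case: -p → ablative.
number: -ng → dual.
definiteness: ∅ → indefinite.

ablative, dual, indefinite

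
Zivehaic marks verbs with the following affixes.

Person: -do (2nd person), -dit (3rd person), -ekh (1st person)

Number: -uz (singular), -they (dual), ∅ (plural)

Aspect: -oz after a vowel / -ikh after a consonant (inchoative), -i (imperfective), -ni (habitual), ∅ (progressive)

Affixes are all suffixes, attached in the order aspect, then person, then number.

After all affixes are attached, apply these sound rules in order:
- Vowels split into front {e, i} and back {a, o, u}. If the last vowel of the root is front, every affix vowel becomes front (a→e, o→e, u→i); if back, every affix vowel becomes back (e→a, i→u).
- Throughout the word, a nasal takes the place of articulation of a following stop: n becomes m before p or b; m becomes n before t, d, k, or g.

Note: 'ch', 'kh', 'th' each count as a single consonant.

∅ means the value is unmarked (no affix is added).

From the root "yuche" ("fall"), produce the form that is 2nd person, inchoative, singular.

yucheezdeiz

Attach aspect inchoative -oz (after vowel 'e') → yucheoz.
Attach person 2nd person -do → yucheozdo.
Attach number singular -uz → yucheozdouz.
Apply vowel harmony: yucheozdouz → yucheezdeiz.
Nasal assimilation: no change.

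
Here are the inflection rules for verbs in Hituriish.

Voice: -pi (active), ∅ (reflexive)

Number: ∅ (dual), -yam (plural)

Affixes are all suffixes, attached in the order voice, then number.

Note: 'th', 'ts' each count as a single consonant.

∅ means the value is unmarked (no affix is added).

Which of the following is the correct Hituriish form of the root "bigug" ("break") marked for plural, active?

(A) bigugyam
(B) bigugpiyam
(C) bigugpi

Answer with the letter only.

B

Attach voice active -pi → bigugpi.
Attach number plural -yam → bigugpiyam.
So the correct form is bigugpiyam, option (B).
(A) bigugyam is wrong: it uses reflexive instead of active for voice.
(C) bigugpi is wrong: it uses dual instead of plural for number.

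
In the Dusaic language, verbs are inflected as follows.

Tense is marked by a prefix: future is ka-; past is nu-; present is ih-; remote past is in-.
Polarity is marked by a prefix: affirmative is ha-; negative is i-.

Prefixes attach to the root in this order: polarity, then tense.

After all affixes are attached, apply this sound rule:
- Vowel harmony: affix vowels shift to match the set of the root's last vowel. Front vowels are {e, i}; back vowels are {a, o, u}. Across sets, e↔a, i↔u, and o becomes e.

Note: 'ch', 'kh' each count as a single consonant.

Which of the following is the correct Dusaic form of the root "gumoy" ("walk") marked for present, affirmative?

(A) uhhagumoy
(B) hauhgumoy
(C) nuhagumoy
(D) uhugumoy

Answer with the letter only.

Attach polarity affirmative ha- → hagumoy.
Attach tense present ih- → ihhagumoy.
Apply vowel harmony: ihhagumoy → uhhagumoy.
So the correct form is uhhagumoy, option (A).
(C) nuhagumoy is wrong: it uses past instead of present for tense.
(B) hauhgumoy is wrong: it has the affixes in the wrong order.
(D) uhugumoy is wrong: it uses negative instead of affirmative for polarity.

A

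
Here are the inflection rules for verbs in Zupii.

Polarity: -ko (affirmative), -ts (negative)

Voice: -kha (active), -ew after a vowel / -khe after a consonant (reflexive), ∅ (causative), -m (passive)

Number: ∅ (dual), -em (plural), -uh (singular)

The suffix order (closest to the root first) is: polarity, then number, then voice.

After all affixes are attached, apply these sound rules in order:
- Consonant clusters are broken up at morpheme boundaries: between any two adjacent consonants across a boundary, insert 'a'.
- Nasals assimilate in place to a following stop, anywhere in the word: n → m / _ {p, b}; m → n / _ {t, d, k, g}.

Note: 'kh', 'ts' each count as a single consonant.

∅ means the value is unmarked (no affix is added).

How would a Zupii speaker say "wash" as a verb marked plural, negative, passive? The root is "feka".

Attach polarity negative -ts → fekats.
Attach number plural -em → fekatsem.
Attach voice passive -m → fekatsemm.
Apply epenthesis: fekatsemm → fekatsemam.
Nasal assimilation: no change.

fekatsemam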